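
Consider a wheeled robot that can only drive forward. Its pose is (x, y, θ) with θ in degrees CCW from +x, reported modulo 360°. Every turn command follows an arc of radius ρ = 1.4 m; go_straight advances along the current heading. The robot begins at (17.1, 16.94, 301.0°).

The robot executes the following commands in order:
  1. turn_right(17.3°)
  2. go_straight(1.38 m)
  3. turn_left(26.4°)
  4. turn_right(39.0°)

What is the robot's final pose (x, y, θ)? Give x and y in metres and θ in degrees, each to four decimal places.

(18.2051, 13.7647, 271.1000°)

set_pose: (x, y, θ) = (17.1000, 16.9400, 301.0000°), ρ = 1.4
turn_right(17.3°): centre at ρ to the right, rotate −17.3° → (17.2601, 16.5505, 283.7000°)
go_straight(1.38): x += 1.38·cos θ, y += 1.38·sin θ → (17.5870, 15.2098, 283.7000°)
turn_left(26.4°): centre at ρ to the left, rotate +26.4° → (17.8762, 14.6396, 310.1000°)
turn_right(39.0°): centre at ρ to the right, rotate −39.0° → (18.2051, 13.7647, 271.1000°)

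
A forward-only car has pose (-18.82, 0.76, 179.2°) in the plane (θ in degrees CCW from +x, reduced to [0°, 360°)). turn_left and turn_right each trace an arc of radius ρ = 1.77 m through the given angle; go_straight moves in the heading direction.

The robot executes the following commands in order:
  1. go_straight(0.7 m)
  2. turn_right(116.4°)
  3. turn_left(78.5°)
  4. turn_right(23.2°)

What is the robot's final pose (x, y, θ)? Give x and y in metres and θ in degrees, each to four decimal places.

(-21.9918, 6.0868, 118.1000°)

set_pose: (x, y, θ) = (-18.8200, 0.7600, 179.2000°), ρ = 1.77
go_straight(0.7): x += 0.7·cos θ, y += 0.7·sin θ → (-19.5199, 0.7698, 179.2000°)
turn_right(116.4°): centre at ρ to the right, rotate −116.4° → (-21.0695, 3.3487, 62.8000°)
turn_left(78.5°): centre at ρ to the left, rotate +78.5° → (-21.5371, 5.5391, 141.3000°)
turn_right(23.2°): centre at ρ to the right, rotate −23.2° → (-21.9918, 6.0868, 118.1000°)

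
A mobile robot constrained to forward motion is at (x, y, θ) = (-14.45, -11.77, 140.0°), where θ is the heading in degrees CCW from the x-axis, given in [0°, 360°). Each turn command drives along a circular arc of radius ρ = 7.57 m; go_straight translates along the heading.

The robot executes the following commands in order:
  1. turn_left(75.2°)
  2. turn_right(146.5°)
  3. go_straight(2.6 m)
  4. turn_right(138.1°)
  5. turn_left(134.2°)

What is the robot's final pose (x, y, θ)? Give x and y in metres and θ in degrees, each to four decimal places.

set_pose: (x, y, θ) = (-14.4500, -11.7700, 140.0000°), ρ = 7.57
turn_left(75.2°): centre at ρ to the left, rotate +75.2° → (-23.6795, -11.3832, 215.2000°)
turn_right(146.5°): centre at ρ to the right, rotate −146.5° → (-35.0960, -2.4476, 68.7000°)
go_straight(2.6): x += 2.6·cos θ, y += 2.6·sin θ → (-34.1515, -0.0252, 68.7000°)
turn_right(138.1°): centre at ρ to the right, rotate −138.1° → (-20.0127, -0.1115, -69.4000° ≡ 290.6000°)
turn_left(134.2°): centre at ρ to the left, rotate +134.2° → (-6.0772, -0.6713, 424.8000° ≡ 64.8000°)

(-6.0772, -0.6713, 64.8000°)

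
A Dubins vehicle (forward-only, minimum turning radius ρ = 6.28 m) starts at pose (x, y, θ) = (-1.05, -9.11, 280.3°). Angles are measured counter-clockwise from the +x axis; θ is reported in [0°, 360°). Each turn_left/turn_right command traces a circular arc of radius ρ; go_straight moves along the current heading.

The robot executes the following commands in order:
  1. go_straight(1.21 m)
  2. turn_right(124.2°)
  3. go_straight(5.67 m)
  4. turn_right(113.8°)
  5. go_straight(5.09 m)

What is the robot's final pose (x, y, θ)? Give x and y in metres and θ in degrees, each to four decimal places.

set_pose: (x, y, θ) = (-1.0500, -9.1100, 280.3000°), ρ = 6.28
go_straight(1.21): x += 1.21·cos θ, y += 1.21·sin θ → (-0.8336, -10.3005, 280.3000°)
turn_right(124.2°): centre at ρ to the right, rotate −124.2° → (-9.5567, -17.1649, 156.1000°)
go_straight(5.67): x += 5.67·cos θ, y += 5.67·sin θ → (-14.7406, -14.8677, 156.1000°)
turn_right(113.8°): centre at ρ to the right, rotate −113.8° → (-16.4228, -4.4813, 42.3000°)
go_straight(5.09): x += 5.09·cos θ, y += 5.09·sin θ → (-12.6581, -1.0557, 42.3000°)

(-12.6581, -1.0557, 42.3000°)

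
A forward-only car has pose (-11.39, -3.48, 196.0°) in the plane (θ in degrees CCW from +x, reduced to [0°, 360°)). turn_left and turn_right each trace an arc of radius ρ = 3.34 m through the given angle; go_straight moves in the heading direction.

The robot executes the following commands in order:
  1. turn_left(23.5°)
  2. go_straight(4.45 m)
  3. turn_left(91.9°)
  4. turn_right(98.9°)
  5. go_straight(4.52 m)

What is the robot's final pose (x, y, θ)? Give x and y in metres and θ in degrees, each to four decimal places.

set_pose: (x, y, θ) = (-11.3900, -3.4800, 196.0000°), ρ = 3.34
turn_left(23.5°): centre at ρ to the left, rotate +23.5° → (-12.5939, -4.1134, 219.5000°)
go_straight(4.45): x += 4.45·cos θ, y += 4.45·sin θ → (-16.0276, -6.9439, 219.5000°)
turn_left(91.9°): centre at ρ to the left, rotate +91.9° → (-16.4085, -11.7299, 311.4000°)
turn_right(98.9°): centre at ρ to the right, rotate −98.9° → (-17.1193, -16.7557, 212.5000°)
go_straight(4.52): x += 4.52·cos θ, y += 4.52·sin θ → (-20.9314, -19.1842, 212.5000°)

(-20.9314, -19.1842, 212.5000°)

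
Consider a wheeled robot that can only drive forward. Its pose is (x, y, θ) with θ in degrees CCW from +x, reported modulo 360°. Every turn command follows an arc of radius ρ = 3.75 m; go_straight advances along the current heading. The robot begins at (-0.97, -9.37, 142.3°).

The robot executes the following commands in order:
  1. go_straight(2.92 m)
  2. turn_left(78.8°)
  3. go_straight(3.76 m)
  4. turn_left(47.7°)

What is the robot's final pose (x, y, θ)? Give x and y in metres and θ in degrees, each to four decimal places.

(-12.1562, -12.9446, 268.8000°)

set_pose: (x, y, θ) = (-0.9700, -9.3700, 142.3000°), ρ = 3.75
go_straight(2.92): x += 2.92·cos θ, y += 2.92·sin θ → (-3.2804, -7.5843, 142.3000°)
turn_left(78.8°): centre at ρ to the left, rotate +78.8° → (-8.0388, -7.7256, 221.1000°)
go_straight(3.76): x += 3.76·cos θ, y += 3.76·sin θ → (-10.8722, -10.1973, 221.1000°)
turn_left(47.7°): centre at ρ to the left, rotate +47.7° → (-12.1562, -12.9446, 268.8000°)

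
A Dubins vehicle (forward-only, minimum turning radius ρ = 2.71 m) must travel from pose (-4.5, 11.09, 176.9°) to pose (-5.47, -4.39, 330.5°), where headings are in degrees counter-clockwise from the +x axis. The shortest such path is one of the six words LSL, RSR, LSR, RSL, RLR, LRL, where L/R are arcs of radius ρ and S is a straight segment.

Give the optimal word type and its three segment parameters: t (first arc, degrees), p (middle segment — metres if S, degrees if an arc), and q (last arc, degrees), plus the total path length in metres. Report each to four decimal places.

LSL: t = 95.9089°, p = 10.4278 m, q = 57.6911°, L = 17.6929 m

Let ψ = atan2(Δy, Δx) = atan2(-15.48, -0.97) = -93.5856° be the start→goal bearing.
Normalize: d = |goal − start| / ρ = 15.510361/2.71 = 5.723380, α = (θ_start − ψ) mod 360° = 270.4856° = 4.720863 rad, β = (θ_goal − ψ) mod 360° = 64.0856° = 1.118504 rad.
Common terms: sin α = -0.999964, cos α = 0.008474, sin β = 0.899448, cos β = 0.437029, cos(α−β) = -0.895712, d² = 32.757084. Work in radians in the unit-radius frame; every candidate has L = ρ·(t + p + q).
LSL: p² = 2 + d² − 2cos(α−β) + 2d(sin α − sin β) = 14.806396; p = √p² = 3.847908; φ = atan2(cos β − cos α, d + sin α − sin β) = 0.111605 rad; t = (φ − α) mod 2π = 1.673927 rad, q = (β − φ) mod 2π = 1.006899 rad → L = 2.71·(1.673927 + 3.847908 + 1.006899) = 2.71·6.528734 = 17.692868 m
RSR: p² = 2 + d² − 2cos(α−β) + 2d(sin β − sin α) = 58.290619; p = √p² = 7.634829; φ = atan2(cos α − cos β, d − sin α + sin β) = -0.056161 rad; t = (α − φ) mod 2π = 4.777024 rad, q = (φ − β) mod 2π = 5.108520 rad → L = 2.71·(4.777024 + 7.634829 + 5.108520) = 2.71·17.520374 = 47.480214 m
LSR: p² = d² − 2 + 2cos(α−β) + 2d(sin α + sin β) = 27.815072; p = √p² = 5.274000; φ = atan2(−cos α − cos β, d + sin α + sin β) − atan2(−2, p) = 0.283399 rad; t = (φ − α) mod 2π = 1.845721 rad, q = (φ − β) mod 2π = 5.448080 rad → L = 2.71·(1.845721 + 5.274000 + 5.448080) = 2.71·12.567800 = 34.058739 m
RSL: p² = d² − 2 + 2cos(α−β) − 2d(sin α + sin β) = 30.116249; p = √p² = 5.487827; φ = atan2(cos α + cos β, d − sin α − sin β) − atan2(2, p) = -0.273136 rad; t = (α − φ) mod 2π = 4.994000 rad, q = (β − φ) mod 2π = 1.391640 rad → L = 2.71·(4.994000 + 5.487827 + 1.391640) = 2.71·11.873467 = 32.177096 m
RLR: c = (6 − d² + 2cos(α−β) + 2d(sin α − sin β))/8 = -6.286327, |c| > 1 → infeasible
LRL: c = (6 − d² + 2cos(α−β) − 2d(sin α − sin β))/8 = -0.850799; p = 2π − arccos c = 3.694884 rad; φ = atan2(cos β − cos α, d + sin α − sin β) = 0.111605 rad; t = (φ − α + p/2) mod 2π = 3.521369 rad, q = (β − α − t + p) mod 2π = 2.854341 rad → L = 2.71·(3.521369 + 3.694884 + 2.854341) = 2.71·10.070594 = 27.291310 m
Shortest: LSL with L = 17.692868 m ≈ 17.6929 m
Convert LSL to answer units (arcs ×180/π): t = 1.673927·180/π = 95.9089°, p = ρ·p = 2.71·3.847908 = 10.4278 m, q = 1.006899·180/π = 57.6911°, L = 17.6929 m.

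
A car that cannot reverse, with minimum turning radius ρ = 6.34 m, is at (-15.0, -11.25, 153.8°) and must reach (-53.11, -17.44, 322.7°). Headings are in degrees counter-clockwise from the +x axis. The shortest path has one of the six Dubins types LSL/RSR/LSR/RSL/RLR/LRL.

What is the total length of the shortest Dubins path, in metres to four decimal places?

Let ψ = atan2(Δy, Δx) = atan2(-6.19, -38.11) = -170.7743° be the start→goal bearing.
Normalize: d = |goal − start| / ρ = 38.609431/6.34 = 6.089816, α = (θ_start − ψ) mod 360° = 324.5743° = 5.664891 rad, β = (θ_goal − ψ) mod 360° = 133.4743° = 2.329566 rad.
Common terms: sin α = -0.579646, cos α = 0.814868, sin β = 0.725683, cos β = -0.688029, cos(α−β) = -0.981293, d² = 37.085855. Work in radians in the unit-radius frame; every candidate has L = ρ·(t + p + q).
LSL: p² = 2 + d² − 2cos(α−β) + 2d(sin α − sin β) = 25.150013; p = √p² = 5.014979; φ = atan2(cos β − cos α, d + sin α − sin β) = -0.304359 rad; t = (φ − α) mod 2π = 0.313936 rad, q = (β − φ) mod 2π = 2.633925 rad → L = 6.34·(0.313936 + 5.014979 + 2.633925) = 6.34·7.962840 = 50.484405 m
RSR: p² = 2 + d² − 2cos(α−β) + 2d(sin β − sin α) = 56.946868; p = √p² = 7.546315; φ = atan2(cos α − cos β, d − sin α + sin β) = 0.200497 rad; t = (α − φ) mod 2π = 5.464394 rad, q = (φ − β) mod 2π = 4.154116 rad → L = 6.34·(5.464394 + 7.546315 + 4.154116) = 6.34·17.164824 = 108.824987 m
LSR: p² = d² − 2 + 2cos(α−β) + 2d(sin α + sin β) = 34.901939; p = √p² = 5.907786; φ = atan2(−cos α − cos β, d + sin α + sin β) − atan2(−2, p) = 0.306088 rad; t = (φ − α) mod 2π = 0.924383 rad, q = (φ − β) mod 2π = 4.259707 rad → L = 6.34·(0.924383 + 5.907786 + 4.259707) = 6.34·11.091877 = 70.322499 m
RSL: p² = d² − 2 + 2cos(α−β) − 2d(sin α + sin β) = 31.344601; p = √p² = 5.598625; φ = atan2(cos α + cos β, d − sin α − sin β) − atan2(2, p) = -0.321765 rad; t = (α − φ) mod 2π = 5.986656 rad, q = (β − φ) mod 2π = 2.651332 rad → L = 6.34·(5.986656 + 5.598625 + 2.651332) = 6.34·14.236612 = 90.260123 m
RLR: c = (6 − d² + 2cos(α−β) + 2d(sin α − sin β))/8 = -6.118359, |c| > 1 → infeasible
LRL: c = (6 − d² + 2cos(α−β) − 2d(sin α − sin β))/8 = -2.143752, |c| > 1 → infeasible
Shortest: LSL with L = 50.484405 m ≈ 50.4844 m

50.4844 m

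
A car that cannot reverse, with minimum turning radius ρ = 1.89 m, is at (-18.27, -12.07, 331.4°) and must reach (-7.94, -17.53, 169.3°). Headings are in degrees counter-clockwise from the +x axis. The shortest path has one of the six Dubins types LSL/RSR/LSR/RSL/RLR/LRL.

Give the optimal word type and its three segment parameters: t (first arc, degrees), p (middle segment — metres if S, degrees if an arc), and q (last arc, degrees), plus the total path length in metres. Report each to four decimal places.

LSR: t = 20.2128°, p = 10.4392 m, q = 182.3128°, L = 17.1198 m

Let ψ = atan2(Δy, Δx) = atan2(-5.46, 10.33) = -27.8590° be the start→goal bearing.
Normalize: d = |goal − start| / ρ = 11.684199/1.89 = 6.182116, α = (θ_start − ψ) mod 360° = 359.2590° = 6.270253 rad, β = (θ_goal − ψ) mod 360° = 197.1590° = 3.441074 rad.
Common terms: sin α = -0.012932, cos α = 0.999916, sin β = -0.295025, cos β = -0.955490, cos(α−β) = -0.951594, d² = 38.218555. Work in radians in the unit-radius frame; every candidate has L = ρ·(t + p + q).
LSL: p² = 2 + d² − 2cos(α−β) + 2d(sin α − sin β) = 45.609606; p = √p² = 6.753488; φ = atan2(cos β − cos α, d + sin α − sin β) = -0.293746 rad; t = (φ − α) mod 2π = 6.002371 rad, q = (β − φ) mod 2π = 3.734821 rad → L = 1.89·(6.002371 + 6.753488 + 3.734821) = 1.89·16.490680 = 31.167386 m
RSR: p² = 2 + d² − 2cos(α−β) + 2d(sin β − sin α) = 38.633881; p = √p² = 6.215616; φ = atan2(cos α − cos β, d − sin α + sin β) = 0.320031 rad; t = (α − φ) mod 2π = 5.950222 rad, q = (φ − β) mod 2π = 3.162142 rad → L = 1.89·(5.950222 + 6.215616 + 3.162142) = 1.89·15.327980 = 28.969882 m
LSR: p² = d² − 2 + 2cos(α−β) + 2d(sin α + sin β) = 30.507716; p = √p² = 5.523379; φ = atan2(−cos α − cos β, d + sin α + sin β) − atan2(−2, p) = 0.339848 rad; t = (φ − α) mod 2π = 0.352780 rad, q = (φ − β) mod 2π = 3.181959 rad → L = 1.89·(0.352780 + 5.523379 + 3.181959) = 1.89·9.058118 = 17.119844 m
RSL: p² = d² − 2 + 2cos(α−β) − 2d(sin α + sin β) = 38.123016; p = √p² = 6.174384; φ = atan2(cos α + cos β, d − sin α − sin β) − atan2(2, p) = -0.306409 rad; t = (α − φ) mod 2π = 0.293476 rad, q = (β − φ) mod 2π = 3.747483 rad → L = 1.89·(0.293476 + 6.174384 + 3.747483) = 1.89·10.215343 = 19.306998 m
RLR: c = (6 − d² + 2cos(α−β) + 2d(sin α − sin β))/8 = -3.829235, |c| > 1 → infeasible
LRL: c = (6 − d² + 2cos(α−β) − 2d(sin α − sin β))/8 = -4.701201, |c| > 1 → infeasible
Shortest: LSR with L = 17.119844 m ≈ 17.1198 m
Convert LSR to answer units (arcs ×180/π): t = 0.352780·180/π = 20.2128°, p = ρ·p = 1.89·5.523379 = 10.4392 m, q = 3.181959·180/π = 182.3128°, L = 17.1198 m.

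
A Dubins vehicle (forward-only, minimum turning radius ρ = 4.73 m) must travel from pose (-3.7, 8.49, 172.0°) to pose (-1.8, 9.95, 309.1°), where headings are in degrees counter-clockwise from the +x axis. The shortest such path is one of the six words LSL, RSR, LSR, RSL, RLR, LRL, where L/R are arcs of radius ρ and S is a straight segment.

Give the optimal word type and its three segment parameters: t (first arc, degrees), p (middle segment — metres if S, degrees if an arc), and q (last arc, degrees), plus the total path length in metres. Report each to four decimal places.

LRL: t = 27.9522°, p = 288.5295°, q = 37.6773°, L = 29.2373 m

Let ψ = atan2(Δy, Δx) = atan2(1.46, 1.90) = 37.5394° be the start→goal bearing.
Normalize: d = |goal − start| / ρ = 2.396164/4.73 = 0.506588, α = (θ_start − ψ) mod 360° = 134.4606° = 2.346780 rad, β = (θ_goal − ψ) mod 360° = 271.5606° = 4.739626 rad.
Common terms: sin α = 0.713733, cos α = -0.700418, sin β = -0.999629, cos β = 0.027234, cos(α−β) = -0.732543, d² = 0.256632. Work in radians in the unit-radius frame; every candidate has L = ρ·(t + p + q).
LSL: p² = 2 + d² − 2cos(α−β) + 2d(sin α − sin β) = 5.457656; p = √p² = 2.336163; φ = atan2(cos β − cos α, d + sin α − sin β) = 0.316743 rad; t = (φ − α) mod 2π = 4.253149 rad, q = (β − φ) mod 2π = 4.422883 rad → L = 4.73·(4.253149 + 2.336163 + 4.422883) = 4.73·11.012194 = 52.087680 m
RSR: p² = 2 + d² − 2cos(α−β) + 2d(sin β − sin α) = 1.985779; p = √p² = 1.409177; φ = atan2(cos α − cos β, d − sin α + sin β) = -2.598990 rad; t = (α − φ) mod 2π = 4.945769 rad, q = (φ − β) mod 2π = 5.227755 rad → L = 4.73·(4.945769 + 1.409177 + 5.227755) = 4.73·11.582701 = 54.786175 m
LSR: p² = d² − 2 + 2cos(α−β) + 2d(sin α + sin β) = -3.498118 < 0 → infeasible
RSL: p² = d² − 2 + 2cos(α−β) − 2d(sin α + sin β) = -2.918790 < 0 → infeasible
RLR: c = (6 − d² + 2cos(α−β) + 2d(sin α − sin β))/8 = 0.751778; p = 2π − arccos c = 5.563143 rad; φ = atan2(cos α − cos β, d − sin α + sin β) = -2.598990 rad; t = (α − φ + p/2) mod 2π = 1.444156 rad, q = (α − β − t + p) mod 2π = 1.726141 rad → L = 4.73·(1.444156 + 5.563143 + 1.726141) = 4.73·8.733439 = 41.309166 m
LRL: c = (6 − d² + 2cos(α−β) − 2d(sin α − sin β))/8 = 0.317793; p = 2π − arccos c = 5.035790 rad; φ = atan2(cos β − cos α, d + sin α − sin β) = 0.316743 rad; t = (φ − α + p/2) mod 2π = 0.487858 rad, q = (β − α − t + p) mod 2π = 0.657593 rad → L = 4.73·(0.487858 + 5.035790 + 0.657593) = 4.73·6.181241 = 29.237269 m
Shortest: LRL with L = 29.237269 m ≈ 29.2373 m
Convert LRL to answer units (arcs ×180/π): t = 0.487858·180/π = 27.9522°, p = 5.035790·180/π = 288.5295°, q = 0.657593·180/π = 37.6773°, L = 29.2373 m.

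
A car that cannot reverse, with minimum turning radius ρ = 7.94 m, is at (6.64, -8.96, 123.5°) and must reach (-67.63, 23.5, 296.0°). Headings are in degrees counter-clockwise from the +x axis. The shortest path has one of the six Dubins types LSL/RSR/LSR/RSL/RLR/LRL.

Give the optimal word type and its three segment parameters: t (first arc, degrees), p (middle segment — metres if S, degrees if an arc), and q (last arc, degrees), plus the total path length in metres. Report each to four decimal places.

LSL: t = 22.8221°, p = 72.7167 m, q = 149.6779°, L = 96.6216 m

Let ψ = atan2(Δy, Δx) = atan2(32.46, -74.27) = 156.3921° be the start→goal bearing.
Normalize: d = |goal − start| / ρ = 81.053590/7.94 = 10.208261, α = (θ_start − ψ) mod 360° = 327.1079° = 5.709110 rad, β = (θ_goal − ψ) mod 360° = 139.6079° = 2.436618 rad.
Common terms: sin α = -0.543058, cos α = 0.839695, sin β = 0.648015, cos β = -0.761628, cos(α−β) = -0.991445, d² = 104.208587. Work in radians in the unit-radius frame; every candidate has L = ρ·(t + p + q).
LSL: p² = 2 + d² − 2cos(α−β) + 2d(sin α − sin β) = 83.873912; p = √p² = 9.158270; φ = atan2(cos β − cos α, d + sin α − sin β) = -0.175753 rad; t = (φ − α) mod 2π = 0.398322 rad, q = (β − φ) mod 2π = 2.612371 rad → L = 7.94·(0.398322 + 9.158270 + 2.612371) = 7.94·12.168963 = 96.621567 m
RSR: p² = 2 + d² − 2cos(α−β) + 2d(sin β − sin α) = 132.509042; p = √p² = 11.511257; φ = atan2(cos α − cos β, d − sin α + sin β) = 0.139562 rad; t = (α − φ) mod 2π = 5.569548 rad, q = (φ − β) mod 2π = 3.986129 rad → L = 7.94·(5.569548 + 11.511257 + 3.986129) = 7.94·21.066935 = 167.271463 m
LSR: p² = d² − 2 + 2cos(α−β) + 2d(sin α + sin β) = 102.368539; p = √p² = 10.117734; φ = atan2(−cos α − cos β, d + sin α + sin β) − atan2(−2, p) = 0.187587 rad; t = (φ − α) mod 2π = 0.761662 rad, q = (φ − β) mod 2π = 4.034155 rad → L = 7.94·(0.761662 + 10.117734 + 4.034155) = 7.94·14.913551 = 118.413594 m
RSL: p² = d² − 2 + 2cos(α−β) − 2d(sin α + sin β) = 98.082856; p = √p² = 9.903679; φ = atan2(cos α + cos β, d − sin α − sin β) − atan2(2, p) = -0.191538 rad; t = (α − φ) mod 2π = 5.900649 rad, q = (β − φ) mod 2π = 2.628156 rad → L = 7.94·(5.900649 + 9.903679 + 2.628156) = 7.94·18.432484 = 146.353924 m
RLR: c = (6 − d² + 2cos(α−β) + 2d(sin α − sin β))/8 = -15.563630, |c| > 1 → infeasible
LRL: c = (6 − d² + 2cos(α−β) − 2d(sin α − sin β))/8 = -9.484239, |c| > 1 → infeasible
Shortest: LSL with L = 96.621567 m ≈ 96.6216 m
Convert LSL to answer units (arcs ×180/π): t = 0.398322·180/π = 22.8221°, p = ρ·p = 7.94·9.158270 = 72.7167 m, q = 2.612371·180/π = 149.6779°, L = 96.6216 m.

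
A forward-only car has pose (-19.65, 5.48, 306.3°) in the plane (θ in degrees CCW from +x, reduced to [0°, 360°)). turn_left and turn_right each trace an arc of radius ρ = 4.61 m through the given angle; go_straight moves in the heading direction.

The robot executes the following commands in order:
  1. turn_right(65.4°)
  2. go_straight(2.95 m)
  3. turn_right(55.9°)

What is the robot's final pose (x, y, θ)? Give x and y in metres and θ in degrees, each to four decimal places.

set_pose: (x, y, θ) = (-19.6500, 5.4800, 306.3000°), ρ = 4.61
turn_right(65.4°): centre at ρ to the right, rotate −65.4° → (-19.3372, 0.5088, 240.9000°)
go_straight(2.95): x += 2.95·cos θ, y += 2.95·sin θ → (-20.7719, -2.0688, 240.9000°)
turn_right(55.9°): centre at ρ to the right, rotate −55.9° → (-24.3982, -4.4193, 185.0000°)

(-24.3982, -4.4193, 185.0000°)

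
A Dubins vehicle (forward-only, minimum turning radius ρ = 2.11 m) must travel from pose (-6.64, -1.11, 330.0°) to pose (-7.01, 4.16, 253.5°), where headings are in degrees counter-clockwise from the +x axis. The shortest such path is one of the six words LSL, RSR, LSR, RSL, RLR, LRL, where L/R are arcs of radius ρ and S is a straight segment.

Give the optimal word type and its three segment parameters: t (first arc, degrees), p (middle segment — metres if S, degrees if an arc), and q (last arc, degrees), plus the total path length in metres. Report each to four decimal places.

Let ψ = atan2(Δy, Δx) = atan2(5.27, -0.37) = 94.0161° be the start→goal bearing.
Normalize: d = |goal − start| / ρ = 5.282973/2.11 = 2.503779, α = (θ_start − ψ) mod 360° = 235.9839° = 4.118696 rad, β = (θ_goal − ψ) mod 360° = 159.4839° = 2.783520 rad.
Common terms: sin α = -0.828881, cos α = -0.559425, sin β = 0.350470, cos β = -0.936574, cos(α−β) = 0.233445, d² = 6.268907. Work in radians in the unit-radius frame; every candidate has L = ρ·(t + p + q).
LSL: p² = 2 + d² − 2cos(α−β) + 2d(sin α − sin β) = 1.896350; p = √p² = 1.377080; φ = atan2(cos β − cos α, d + sin α − sin β) = -0.277420 rad; t = (φ − α) mod 2π = 1.887069 rad, q = (β − φ) mod 2π = 3.060940 rad → L = 2.11·(1.887069 + 1.377080 + 3.060940) = 2.11·6.325089 = 13.345937 m
RSR: p² = 2 + d² − 2cos(α−β) + 2d(sin β − sin α) = 13.707682; p = √p² = 3.702389; φ = atan2(cos α − cos β, d − sin α + sin β) = 0.102043 rad; t = (α − φ) mod 2π = 4.016653 rad, q = (φ − β) mod 2π = 3.601709 rad → L = 2.11·(4.016653 + 3.702389 + 3.601709) = 2.11·11.320751 = 23.886784 m
LSR: p² = d² − 2 + 2cos(α−β) + 2d(sin α + sin β) = 2.340130; p = √p² = 1.529748; φ = atan2(−cos α − cos β, d + sin α + sin β) − atan2(−2, p) = 1.554029 rad; t = (φ − α) mod 2π = 3.718517 rad, q = (φ − β) mod 2π = 5.053694 rad → L = 2.11·(3.718517 + 1.529748 + 5.053694) = 2.11·10.301960 = 21.737136 m
RSL: p² = d² − 2 + 2cos(α−β) − 2d(sin α + sin β) = 7.131466; p = √p² = 2.670480; φ = atan2(cos α + cos β, d − sin α − sin β) − atan2(2, p) = -1.107778 rad; t = (α − φ) mod 2π = 5.226474 rad, q = (β − φ) mod 2π = 3.891297 rad → L = 2.11·(5.226474 + 2.670480 + 3.891297) = 2.11·11.788252 = 24.873212 m
RLR: c = (6 − d² + 2cos(α−β) + 2d(sin α − sin β))/8 = -0.713460; p = 2π − arccos c = 3.917965 rad; φ = atan2(cos α − cos β, d − sin α + sin β) = 0.102043 rad; t = (α − φ + p/2) mod 2π = 5.975636 rad, q = (α − β − t + p) mod 2π = 5.560691 rad → L = 2.11·(5.975636 + 3.917965 + 5.560691) = 2.11·15.454292 = 32.608555 m
LRL: c = (6 − d² + 2cos(α−β) − 2d(sin α − sin β))/8 = 0.762956; p = 2π − arccos c = 5.580263 rad; φ = atan2(cos β − cos α, d + sin α − sin β) = -0.277420 rad; t = (φ − α + p/2) mod 2π = 4.677200 rad, q = (β − α − t + p) mod 2π = 5.851071 rad → L = 2.11·(4.677200 + 5.580263 + 5.851071) = 2.11·16.108534 = 33.989007 m
Shortest: LSL with L = 13.345937 m ≈ 13.3459 m
Convert LSL to answer units (arcs ×180/π): t = 1.887069·180/π = 108.1211°, p = ρ·p = 2.11·1.377080 = 2.9056 m, q = 3.060940·180/π = 175.3789°, L = 13.3459 m.

LSL: t = 108.1211°, p = 2.9056 m, q = 175.3789°, L = 13.3459 m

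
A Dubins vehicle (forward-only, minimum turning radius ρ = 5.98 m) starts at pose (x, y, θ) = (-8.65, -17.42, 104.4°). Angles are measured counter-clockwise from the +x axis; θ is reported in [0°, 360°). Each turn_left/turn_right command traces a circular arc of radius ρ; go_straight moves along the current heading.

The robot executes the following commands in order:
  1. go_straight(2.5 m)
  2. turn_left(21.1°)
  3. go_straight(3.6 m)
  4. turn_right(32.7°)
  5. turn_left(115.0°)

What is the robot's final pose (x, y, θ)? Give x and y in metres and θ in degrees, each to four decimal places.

(-22.1523, -1.9041, 207.8000°)

set_pose: (x, y, θ) = (-8.6500, -17.4200, 104.4000°), ρ = 5.98
go_straight(2.5): x += 2.5·cos θ, y += 2.5·sin θ → (-9.2717, -14.9985, 104.4000°)
turn_left(21.1°): centre at ρ to the left, rotate +21.1° → (-10.1954, -13.0131, 125.5000°)
go_straight(3.6): x += 3.6·cos θ, y += 3.6·sin θ → (-12.2860, -10.0823, 125.5000°)
turn_right(32.7°): centre at ρ to the right, rotate −32.7° → (-13.3904, -6.9018, 92.8000°)
turn_left(115.0°): centre at ρ to the left, rotate +115.0° → (-22.1523, -1.9041, 207.8000°)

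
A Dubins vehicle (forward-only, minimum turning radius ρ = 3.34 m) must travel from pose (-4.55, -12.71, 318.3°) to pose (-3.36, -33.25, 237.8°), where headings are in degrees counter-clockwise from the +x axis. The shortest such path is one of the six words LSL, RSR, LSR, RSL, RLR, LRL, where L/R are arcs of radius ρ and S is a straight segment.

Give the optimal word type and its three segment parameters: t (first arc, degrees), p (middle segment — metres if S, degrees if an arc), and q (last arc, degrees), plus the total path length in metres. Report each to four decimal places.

Let ψ = atan2(Δy, Δx) = atan2(-20.54, 1.19) = -86.6842° be the start→goal bearing.
Normalize: d = |goal − start| / ρ = 20.574443/3.34 = 6.160013, α = (θ_start − ψ) mod 360° = 44.9842° = 0.785123 rad, β = (θ_goal − ψ) mod 360° = 324.4842° = 5.663318 rad.
Common terms: sin α = 0.706912, cos α = 0.707301, sin β = -0.580927, cos β = 0.813956, cos(α−β) = 0.165048, d² = 37.945758. Work in radians in the unit-radius frame; every candidate has L = ρ·(t + p + q).
LSL: p² = 2 + d² − 2cos(α−β) + 2d(sin α − sin β) = 55.481874; p = √p² = 7.448616; φ = atan2(cos β − cos α, d + sin α − sin β) = 0.014319 rad; t = (φ − α) mod 2π = 5.512381 rad, q = (β − φ) mod 2π = 5.648999 rad → L = 3.34·(5.512381 + 7.448616 + 5.648999) = 3.34·18.609996 = 62.157387 m
RSR: p² = 2 + d² − 2cos(α−β) + 2d(sin β − sin α) = 23.749452; p = √p² = 4.873341; φ = atan2(cos α − cos β, d − sin α + sin β) = -0.021887 rad; t = (α − φ) mod 2π = 0.807010 rad, q = (φ − β) mod 2π = 0.597980 rad → L = 3.34·(0.807010 + 4.873341 + 0.597980) = 3.34·6.278331 = 20.969625 m
LSR: p² = d² − 2 + 2cos(α−β) + 2d(sin α + sin β) = 37.827994; p = √p² = 6.150447; φ = atan2(−cos α − cos β, d + sin α + sin β) − atan2(−2, p) = 0.076952 rad; t = (φ − α) mod 2π = 5.575015 rad, q = (φ − β) mod 2π = 0.696819 rad → L = 3.34·(5.575015 + 6.150447 + 0.696819) = 3.34·12.422281 = 41.490418 m
RSL: p² = d² − 2 + 2cos(α−β) − 2d(sin α + sin β) = 34.723712; p = √p² = 5.892683; φ = atan2(cos α + cos β, d − sin α − sin β) − atan2(2, p) = -0.080238 rad; t = (α − φ) mod 2π = 0.865361 rad, q = (β − φ) mod 2π = 5.743556 rad → L = 3.34·(0.865361 + 5.892683 + 5.743556) = 3.34·12.501600 = 41.755343 m
RLR: c = (6 − d² + 2cos(α−β) + 2d(sin α − sin β))/8 = -1.968681, |c| > 1 → infeasible
LRL: c = (6 − d² + 2cos(α−β) − 2d(sin α − sin β))/8 = -5.935234, |c| > 1 → infeasible
Shortest: RSR with L = 20.969625 m ≈ 20.9696 m
Convert RSR to answer units (arcs ×180/π): t = 0.807010·180/π = 46.2383°, p = ρ·p = 3.34·4.873341 = 16.2770 m, q = 0.597980·180/π = 34.2617°, L = 20.9696 m.

RSR: t = 46.2383°, p = 16.2770 m, q = 34.2617°, L = 20.9696 m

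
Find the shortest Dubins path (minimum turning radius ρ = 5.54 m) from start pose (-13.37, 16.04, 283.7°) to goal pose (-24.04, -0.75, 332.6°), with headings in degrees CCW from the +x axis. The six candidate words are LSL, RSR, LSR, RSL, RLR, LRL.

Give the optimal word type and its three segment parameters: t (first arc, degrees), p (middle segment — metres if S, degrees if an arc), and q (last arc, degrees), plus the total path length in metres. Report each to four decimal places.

Let ψ = atan2(Δy, Δx) = atan2(-16.79, -10.67) = -122.4358° be the start→goal bearing.
Normalize: d = |goal − start| / ρ = 19.893542/5.54 = 3.590892, α = (θ_start − ψ) mod 360° = 46.1358° = 0.805222 rad, β = (θ_goal − ψ) mod 360° = 95.0358° = 1.658688 rad.
Common terms: sin α = 0.720985, cos α = 0.692951, sin β = 0.996140, cos β = -0.087779, cos(α−β) = 0.657375, d² = 12.894505. Work in radians in the unit-radius frame; every candidate has L = ρ·(t + p + q).
LSL: p² = 2 + d² − 2cos(α−β) + 2d(sin α − sin β) = 11.603650; p = √p² = 3.406413; φ = atan2(cos β − cos α, d + sin α − sin β) = -0.231250 rad; t = (φ − α) mod 2π = 5.246713 rad, q = (β − φ) mod 2π = 1.889938 rad → L = 5.54·(5.246713 + 3.406413 + 1.889938) = 5.54·10.543064 = 58.408577 m
RSR: p² = 2 + d² − 2cos(α−β) + 2d(sin β − sin α) = 15.555860; p = √p² = 3.944092; φ = atan2(cos α − cos β, d − sin α + sin β) = 0.199265 rad; t = (α − φ) mod 2π = 0.605957 rad, q = (φ − β) mod 2π = 4.823762 rad → L = 5.54·(0.605957 + 3.944092 + 4.823762) = 5.54·9.373811 = 51.930913 m
LSR: p² = d² − 2 + 2cos(α−β) + 2d(sin α + sin β) = 24.541275; p = √p² = 4.953915; φ = atan2(−cos α − cos β, d + sin α + sin β) − atan2(−2, p) = 0.270189 rad; t = (φ − α) mod 2π = 5.748152 rad, q = (φ − β) mod 2π = 4.894686 rad → L = 5.54·(5.748152 + 4.953915 + 4.894686) = 5.54·15.596754 = 86.406014 m
RSL: p² = d² − 2 + 2cos(α−β) − 2d(sin α + sin β) = -0.122764 < 0 → infeasible
RLR: c = (6 − d² + 2cos(α−β) + 2d(sin α − sin β))/8 = -0.944482; p = 2π − arccos c = 3.476373 rad; φ = atan2(cos α − cos β, d − sin α + sin β) = 0.199265 rad; t = (α − φ + p/2) mod 2π = 2.344144 rad, q = (α − β − t + p) mod 2π = 0.278763 rad → L = 5.54·(2.344144 + 3.476373 + 0.278763) = 5.54·6.099280 = 33.790013 m
LRL: c = (6 − d² + 2cos(α−β) − 2d(sin α − sin β))/8 = -0.450456; p = 2π − arccos c = 4.245113 rad; φ = atan2(cos β − cos α, d + sin α − sin β) = -0.231250 rad; t = (φ − α + p/2) mod 2π = 1.086084 rad, q = (β − α − t + p) mod 2π = 4.012495 rad → L = 5.54·(1.086084 + 4.245113 + 4.012495) = 5.54·9.343691 = 51.764050 m
Shortest: RLR with L = 33.790013 m ≈ 33.7900 m
Convert RLR to answer units (arcs ×180/π): t = 2.344144·180/π = 134.3095°, p = 3.476373·180/π = 199.1815°, q = 0.278763·180/π = 15.9720°, L = 33.7900 m.

RLR: t = 134.3095°, p = 199.1815°, q = 15.9720°, L = 33.7900 m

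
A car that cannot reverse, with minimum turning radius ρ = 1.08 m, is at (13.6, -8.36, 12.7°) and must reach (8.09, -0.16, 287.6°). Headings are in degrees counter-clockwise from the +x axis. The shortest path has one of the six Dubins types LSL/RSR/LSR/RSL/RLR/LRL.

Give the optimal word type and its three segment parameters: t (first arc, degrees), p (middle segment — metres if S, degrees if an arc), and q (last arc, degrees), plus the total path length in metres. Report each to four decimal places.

Let ψ = atan2(Δy, Δx) = atan2(8.20, -5.51) = 123.8992° be the start→goal bearing.
Normalize: d = |goal − start| / ρ = 9.879276/1.08 = 9.147478, α = (θ_start − ψ) mod 360° = 248.8008° = 4.342394 rad, β = (θ_goal − ψ) mod 360° = 163.7008° = 2.857118 rad.
Common terms: sin α = -0.932329, cos α = -0.361611, sin β = 0.280653, cos β = -0.959809, cos(α−β) = 0.085417, d² = 83.676355. Work in radians in the unit-radius frame; every candidate has L = ρ·(t + p + q).
LSL: p² = 2 + d² − 2cos(α−β) + 2d(sin α − sin β) = 63.314070; p = √p² = 7.957014; φ = atan2(cos β − cos α, d + sin α − sin β) = -0.075250 rad; t = (φ − α) mod 2π = 1.865542 rad, q = (β − φ) mod 2π = 2.932368 rad → L = 1.08·(1.865542 + 7.957014 + 2.932368) = 1.08·12.754924 = 13.775318 m
RSR: p² = 2 + d² − 2cos(α−β) + 2d(sin β − sin α) = 107.696971; p = √p² = 10.377715; φ = atan2(cos α − cos β, d − sin α + sin β) = 0.057675 rad; t = (α − φ) mod 2π = 4.284719 rad, q = (φ − β) mod 2π = 3.483741 rad → L = 1.08·(4.284719 + 10.377715 + 3.483741) = 1.08·18.146176 = 19.597870 m
LSR: p² = d² − 2 + 2cos(α−β) + 2d(sin α + sin β) = 69.924803; p = √p² = 8.362105; φ = atan2(−cos α − cos β, d + sin α + sin β) − atan2(−2, p) = 0.389066 rad; t = (φ − α) mod 2π = 2.329857 rad, q = (φ − β) mod 2π = 3.815133 rad → L = 1.08·(2.329857 + 8.362105 + 3.815133) = 1.08·14.507095 = 15.667663 m
RSL: p² = d² − 2 + 2cos(α−β) − 2d(sin α + sin β) = 93.769574; p = √p² = 9.683469; φ = atan2(cos α + cos β, d − sin α − sin β) − atan2(2, p) = -0.337716 rad; t = (α − φ) mod 2π = 4.680109 rad, q = (β − φ) mod 2π = 3.194834 rad → L = 1.08·(4.680109 + 9.683469 + 3.194834) = 1.08·17.558412 = 18.963085 m
RLR: c = (6 − d² + 2cos(α−β) + 2d(sin α − sin β))/8 = -12.462121, |c| > 1 → infeasible
LRL: c = (6 − d² + 2cos(α−β) − 2d(sin α − sin β))/8 = -6.914259, |c| > 1 → infeasible
Shortest: LSL with L = 13.775318 m ≈ 13.7753 m
Convert LSL to answer units (arcs ×180/π): t = 1.865542·180/π = 106.8877°, p = ρ·p = 1.08·7.957014 = 8.5936 m, q = 2.932368·180/π = 168.0123°, L = 13.7753 m.

LSL: t = 106.8877°, p = 8.5936 m, q = 168.0123°, L = 13.7753 m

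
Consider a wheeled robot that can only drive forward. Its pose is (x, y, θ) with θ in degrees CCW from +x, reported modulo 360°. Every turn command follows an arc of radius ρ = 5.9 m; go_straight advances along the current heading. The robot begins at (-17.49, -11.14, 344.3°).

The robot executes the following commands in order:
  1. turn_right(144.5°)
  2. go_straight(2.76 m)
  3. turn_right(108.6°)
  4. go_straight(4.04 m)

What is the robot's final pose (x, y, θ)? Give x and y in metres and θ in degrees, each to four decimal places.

set_pose: (x, y, θ) = (-17.4900, -11.1400, 344.3000°), ρ = 5.9
turn_right(144.5°): centre at ρ to the right, rotate −144.5° → (-17.0880, -22.3711, 199.8000°)
go_straight(2.76): x += 2.76·cos θ, y += 2.76·sin θ → (-19.6848, -23.3060, 199.8000°)
turn_right(108.6°): centre at ρ to the right, rotate −108.6° → (-27.5821, -17.8784, 91.2000°)
go_straight(4.04): x += 4.04·cos θ, y += 4.04·sin θ → (-27.6667, -13.8392, 91.2000°)

(-27.6667, -13.8392, 91.2000°)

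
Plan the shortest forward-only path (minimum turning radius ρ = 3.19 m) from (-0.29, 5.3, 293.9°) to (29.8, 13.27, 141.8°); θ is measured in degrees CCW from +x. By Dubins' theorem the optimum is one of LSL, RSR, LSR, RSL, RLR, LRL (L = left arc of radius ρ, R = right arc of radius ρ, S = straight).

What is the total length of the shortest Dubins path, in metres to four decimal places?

37.1186 m

Let ψ = atan2(Δy, Δx) = atan2(7.97, 30.09) = 14.8354° be the start→goal bearing.
Normalize: d = |goal − start| / ρ = 31.127624/3.19 = 9.757876, α = (θ_start − ψ) mod 360° = 279.0646° = 4.870596 rad, β = (θ_goal − ψ) mod 360° = 126.9646° = 2.215951 rad.
Common terms: sin α = -0.987511, cos α = 0.157548, sin β = 0.799007, cos β = -0.601322, cos(α−β) = -0.883766, d² = 95.216144. Work in radians in the unit-radius frame; every candidate has L = ρ·(t + p + q).
LSL: p² = 2 + d² − 2cos(α−β) + 2d(sin α − sin β) = 64.118429; p = √p² = 8.007398; φ = atan2(cos β − cos α, d + sin α − sin β) = -0.094914 rad; t = (φ − α) mod 2π = 1.317675 rad, q = (β − φ) mod 2π = 2.310864 rad → L = 3.19·(1.317675 + 8.007398 + 2.310864) = 3.19·11.635938 = 37.118642 m
RSR: p² = 2 + d² − 2cos(α−β) + 2d(sin β − sin α) = 133.848921; p = √p² = 11.569309; φ = atan2(cos α − cos β, d − sin α + sin β) = 0.065641 rad; t = (α − φ) mod 2π = 4.804956 rad, q = (φ − β) mod 2π = 4.132875 rad → L = 3.19·(4.804956 + 11.569309 + 4.132875) = 3.19·20.507141 = 65.417778 m
LSR: p² = d² − 2 + 2cos(α−β) + 2d(sin α + sin β) = 87.769809; p = √p² = 9.368554; φ = atan2(−cos α − cos β, d + sin α + sin β) − atan2(−2, p) = 0.256664 rad; t = (φ − α) mod 2π = 1.669253 rad, q = (φ − β) mod 2π = 4.323899 rad → L = 3.19·(1.669253 + 9.368554 + 4.323899) = 3.19·15.361706 = 49.003842 m
RSL: p² = d² − 2 + 2cos(α−β) − 2d(sin α + sin β) = 95.127416; p = √p² = 9.753328; φ = atan2(cos α + cos β, d − sin α − sin β) − atan2(2, p) = -0.246841 rad; t = (α − φ) mod 2π = 5.117438 rad, q = (β − φ) mod 2π = 2.462792 rad → L = 3.19·(5.117438 + 9.753328 + 2.462792) = 3.19·17.333559 = 55.294052 m
RLR: c = (6 − d² + 2cos(α−β) + 2d(sin α − sin β))/8 = -15.731115, |c| > 1 → infeasible
LRL: c = (6 − d² + 2cos(α−β) − 2d(sin α − sin β))/8 = -7.014804, |c| > 1 → infeasible
Shortest: LSL with L = 37.118642 m ≈ 37.1186 m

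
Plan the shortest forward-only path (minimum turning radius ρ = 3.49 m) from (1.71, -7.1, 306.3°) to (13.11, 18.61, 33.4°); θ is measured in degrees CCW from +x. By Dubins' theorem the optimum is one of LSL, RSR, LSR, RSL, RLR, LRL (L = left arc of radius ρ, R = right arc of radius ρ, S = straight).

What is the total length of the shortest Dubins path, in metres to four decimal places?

33.2237 m

Let ψ = atan2(Δy, Δx) = atan2(25.71, 11.40) = 66.0872° be the start→goal bearing.
Normalize: d = |goal − start| / ρ = 28.124084/3.49 = 8.058477, α = (θ_start − ψ) mod 360° = 240.2128° = 4.192505 rad, β = (θ_goal − ψ) mod 360° = 327.3128° = 5.712687 rad.
Common terms: sin α = -0.867877, cos α = -0.496779, sin β = -0.540052, cos β = 0.841632, cos(α−β) = 0.050593, d² = 64.939048. Work in radians in the unit-radius frame; every candidate has L = ρ·(t + p + q).
LSL: p² = 2 + d² − 2cos(α−β) + 2d(sin α − sin β) = 61.554319; p = √p² = 7.845656; φ = atan2(cos β − cos α, d + sin α − sin β) = 0.171431 rad; t = (φ − α) mod 2π = 2.262111 rad, q = (β − φ) mod 2π = 5.541256 rad → L = 3.49·(2.262111 + 7.845656 + 5.541256) = 3.49·15.649023 = 54.615091 m
RSR: p² = 2 + d² − 2cos(α−β) + 2d(sin β − sin α) = 72.121406; p = √p² = 8.492432; φ = atan2(cos α − cos β, d − sin α + sin β) = -0.158260 rad; t = (α − φ) mod 2π = 4.350765 rad, q = (φ − β) mod 2π = 0.412238 rad → L = 3.49·(4.350765 + 8.492432 + 0.412238) = 3.49·13.255436 = 46.261471 m
LSR: p² = d² − 2 + 2cos(α−β) + 2d(sin α + sin β) = 40.348716; p = √p² = 6.352064; φ = atan2(−cos α − cos β, d + sin α + sin β) − atan2(−2, p) = 0.253225 rad; t = (φ − α) mod 2π = 2.343905 rad, q = (φ − β) mod 2π = 0.823724 rad → L = 3.49·(2.343905 + 6.352064 + 0.823724) = 3.49·9.519693 = 33.223728 m
RSL: p² = d² − 2 + 2cos(α−β) − 2d(sin α + sin β) = 85.731752; p = √p² = 9.259144; φ = atan2(cos α + cos β, d − sin α − sin β) − atan2(2, p) = -0.176321 rad; t = (α − φ) mod 2π = 4.368826 rad, q = (β − φ) mod 2π = 5.889008 rad → L = 3.49·(4.368826 + 9.259144 + 5.889008) = 3.49·19.516979 = 68.114256 m
RLR: c = (6 − d² + 2cos(α−β) + 2d(sin α − sin β))/8 = -8.015176, |c| > 1 → infeasible
LRL: c = (6 − d² + 2cos(α−β) − 2d(sin α − sin β))/8 = -6.694290, |c| > 1 → infeasible
Shortest: LSR with L = 33.223728 m ≈ 33.2237 m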